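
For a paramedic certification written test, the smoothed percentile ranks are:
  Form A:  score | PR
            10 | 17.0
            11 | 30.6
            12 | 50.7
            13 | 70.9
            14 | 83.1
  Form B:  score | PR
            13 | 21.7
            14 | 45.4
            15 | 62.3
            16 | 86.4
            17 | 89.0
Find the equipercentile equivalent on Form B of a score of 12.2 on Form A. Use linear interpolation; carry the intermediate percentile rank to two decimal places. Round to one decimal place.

14.6

PR of 12.2 on Form A: 50.7 + (12.2 − 12)/(13 − 12) × (70.9 − 50.7) = 54.74
On Form B, PR 54.74 falls between score 14 (PR 45.4) and 15 (PR 62.3).
Interpolate: 14 + (54.74 − 45.4)/(62.3 − 45.4) × (15 − 14) = 14.6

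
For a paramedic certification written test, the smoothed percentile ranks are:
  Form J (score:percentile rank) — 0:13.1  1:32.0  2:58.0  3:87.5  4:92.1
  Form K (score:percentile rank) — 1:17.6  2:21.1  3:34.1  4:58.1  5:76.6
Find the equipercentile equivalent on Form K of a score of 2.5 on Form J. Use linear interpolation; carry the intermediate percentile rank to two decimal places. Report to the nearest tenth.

4.8

PR of 2.5 on Form J: 58.0 + (2.5 − 2)/(3 − 2) × (87.5 − 58.0) = 72.75
On Form K, PR 72.75 falls between score 4 (PR 58.1) and 5 (PR 76.6).
Interpolate: 4 + (72.75 − 58.1)/(76.6 − 58.1) × (5 − 4) = 4.8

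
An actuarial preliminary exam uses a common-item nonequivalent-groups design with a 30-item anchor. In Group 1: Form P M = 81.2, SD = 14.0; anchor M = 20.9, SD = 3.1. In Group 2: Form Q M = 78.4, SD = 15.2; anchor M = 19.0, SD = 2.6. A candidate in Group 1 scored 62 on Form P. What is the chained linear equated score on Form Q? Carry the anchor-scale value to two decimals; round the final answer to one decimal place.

Form P → anchor (Group 1): v = (3.1/14.0)(62 − 81.2) + 20.9 = 16.65
anchor → Form Q (Group 2): y = (15.2/2.6)(16.65 − 19.0) + 78.4 = 64.7

64.7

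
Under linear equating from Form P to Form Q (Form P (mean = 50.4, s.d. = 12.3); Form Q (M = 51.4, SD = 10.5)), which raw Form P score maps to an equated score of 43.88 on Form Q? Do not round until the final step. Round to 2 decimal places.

Invert y = (SD_Y/SD_X)(x − M_X) + M_Y:
x = (SD_X/SD_Y)(y − M_Y) + M_X = (12.3/10.5)(43.88 − 51.4) + 50.4
x = 1.171429 × -7.520 + 50.4 = 41.59

41.59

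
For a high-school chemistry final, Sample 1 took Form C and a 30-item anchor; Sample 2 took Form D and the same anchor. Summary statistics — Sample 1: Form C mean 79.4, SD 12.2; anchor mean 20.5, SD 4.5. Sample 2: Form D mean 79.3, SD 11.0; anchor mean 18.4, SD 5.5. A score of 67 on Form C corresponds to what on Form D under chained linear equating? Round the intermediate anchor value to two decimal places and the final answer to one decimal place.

74.4

Form C → anchor (Sample 1): v = (4.5/12.2)(67 − 79.4) + 20.5 = 15.93
anchor → Form D (Sample 2): y = (11.0/5.5)(15.93 − 18.4) + 79.3 = 74.4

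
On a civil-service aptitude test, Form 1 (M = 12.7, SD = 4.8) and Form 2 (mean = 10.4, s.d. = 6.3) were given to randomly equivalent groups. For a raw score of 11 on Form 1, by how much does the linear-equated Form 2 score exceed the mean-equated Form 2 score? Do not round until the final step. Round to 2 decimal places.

-0.53

Mean-equated: 11 + (10.4 − 12.7) = 8.70
Linear-equated: (6.3/4.8)(11 − 12.7) + 10.4 = 8.169
Difference = 8.169 − 8.70 = -0.53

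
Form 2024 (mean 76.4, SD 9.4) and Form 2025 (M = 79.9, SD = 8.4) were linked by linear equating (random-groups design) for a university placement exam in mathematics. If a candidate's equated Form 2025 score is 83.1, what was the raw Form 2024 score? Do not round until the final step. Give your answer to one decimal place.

80.0

Invert y = (SD_Y/SD_X)(x − M_X) + M_Y:
x = (SD_X/SD_Y)(y − M_Y) + M_X = (9.4/8.4)(83.1 − 79.9) + 76.4
x = 1.119048 × 3.200 + 76.4 = 80.0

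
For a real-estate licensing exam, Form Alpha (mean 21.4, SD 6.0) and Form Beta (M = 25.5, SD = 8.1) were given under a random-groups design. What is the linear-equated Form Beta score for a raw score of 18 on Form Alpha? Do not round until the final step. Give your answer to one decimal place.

20.9

Linear equating: y = (SD_Y/SD_X)(x − M_X) + M_Y
y = (8.1/6.0)(18 − 21.4) + 25.5
y = 1.350000 × -3.4 + 25.5 = -4.5900 + 25.5 = 20.9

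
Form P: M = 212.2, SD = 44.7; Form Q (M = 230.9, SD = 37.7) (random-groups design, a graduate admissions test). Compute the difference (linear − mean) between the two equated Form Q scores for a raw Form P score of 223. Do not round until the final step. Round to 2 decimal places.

-1.69

Mean-equated: 223 + (230.9 − 212.2) = 241.70
Linear-equated: (37.7/44.7)(223 − 212.2) + 230.9 = 240.009
Difference = 240.009 − 241.70 = -1.69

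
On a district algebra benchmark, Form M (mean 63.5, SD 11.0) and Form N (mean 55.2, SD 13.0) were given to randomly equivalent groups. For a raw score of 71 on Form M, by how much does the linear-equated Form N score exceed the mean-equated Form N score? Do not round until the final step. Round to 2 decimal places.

1.36

Mean-equated: 71 + (55.2 − 63.5) = 62.70
Linear-equated: (13.0/11.0)(71 − 63.5) + 55.2 = 64.064
Difference = 64.064 − 62.70 = 1.36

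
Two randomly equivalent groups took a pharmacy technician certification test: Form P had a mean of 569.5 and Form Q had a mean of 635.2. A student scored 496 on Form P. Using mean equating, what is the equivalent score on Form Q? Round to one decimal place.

Mean equating: y = x + (M_Y − M_X) = 496 + (635.2 − 569.5) = 561.7

561.7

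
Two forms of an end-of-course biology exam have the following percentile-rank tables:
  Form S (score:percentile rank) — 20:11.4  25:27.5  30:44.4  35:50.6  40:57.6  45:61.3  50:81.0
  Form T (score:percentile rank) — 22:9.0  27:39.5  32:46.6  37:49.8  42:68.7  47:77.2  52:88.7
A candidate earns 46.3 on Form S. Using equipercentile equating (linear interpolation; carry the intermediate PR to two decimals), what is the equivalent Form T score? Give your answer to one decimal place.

41.4

PR of 46.3 on Form S: 61.3 + (46.3 − 45)/(50 − 45) × (81.0 − 61.3) = 66.42
On Form T, PR 66.42 falls between score 37 (PR 49.8) and 42 (PR 68.7).
Interpolate: 37 + (66.42 − 49.8)/(68.7 − 49.8) × (42 − 37) = 41.4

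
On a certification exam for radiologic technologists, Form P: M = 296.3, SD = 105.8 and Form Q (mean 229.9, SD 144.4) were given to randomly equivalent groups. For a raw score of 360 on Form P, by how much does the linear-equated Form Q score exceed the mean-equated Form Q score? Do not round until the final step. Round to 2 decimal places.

Mean-equated: 360 + (229.9 − 296.3) = 293.60
Linear-equated: (144.4/105.8)(360 − 296.3) + 229.9 = 316.840
Difference = 316.840 − 293.60 = 23.24

23.24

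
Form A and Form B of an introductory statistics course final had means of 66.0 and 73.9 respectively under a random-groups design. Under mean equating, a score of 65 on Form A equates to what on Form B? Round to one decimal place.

Mean equating: y = x + (M_Y − M_X) = 65 + (73.9 − 66.0) = 72.9

72.9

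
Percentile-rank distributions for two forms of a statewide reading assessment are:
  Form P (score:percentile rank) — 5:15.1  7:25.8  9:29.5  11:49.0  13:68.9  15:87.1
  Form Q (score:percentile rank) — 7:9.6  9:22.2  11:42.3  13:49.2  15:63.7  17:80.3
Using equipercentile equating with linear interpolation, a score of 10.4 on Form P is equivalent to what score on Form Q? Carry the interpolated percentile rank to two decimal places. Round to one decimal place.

11.2

PR of 10.4 on Form P: 29.5 + (10.4 − 9)/(11 − 9) × (49.0 − 29.5) = 43.15
On Form Q, PR 43.15 falls between score 11 (PR 42.3) and 13 (PR 49.2).
Interpolate: 11 + (43.15 − 42.3)/(49.2 − 42.3) × (13 − 11) = 11.2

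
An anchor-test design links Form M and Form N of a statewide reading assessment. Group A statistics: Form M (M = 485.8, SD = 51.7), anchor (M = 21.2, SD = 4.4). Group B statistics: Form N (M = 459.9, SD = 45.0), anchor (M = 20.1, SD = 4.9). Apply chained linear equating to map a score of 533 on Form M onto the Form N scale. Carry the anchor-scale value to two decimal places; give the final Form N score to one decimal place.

Form M → anchor (Group A): v = (4.4/51.7)(533 − 485.8) + 21.2 = 25.22
anchor → Form N (Group B): y = (45.0/4.9)(25.22 − 20.1) + 459.9 = 506.9

506.9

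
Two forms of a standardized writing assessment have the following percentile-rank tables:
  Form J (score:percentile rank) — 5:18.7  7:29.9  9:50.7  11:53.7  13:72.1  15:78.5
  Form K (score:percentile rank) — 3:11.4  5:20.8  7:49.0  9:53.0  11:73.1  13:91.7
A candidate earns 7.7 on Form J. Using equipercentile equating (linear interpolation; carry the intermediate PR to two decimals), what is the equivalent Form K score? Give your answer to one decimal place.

PR of 7.7 on Form J: 29.9 + (7.7 − 7)/(9 − 7) × (50.7 − 29.9) = 37.18
On Form K, PR 37.18 falls between score 5 (PR 20.8) and 7 (PR 49.0).
Interpolate: 5 + (37.18 − 20.8)/(49.0 − 20.8) × (7 − 5) = 6.2

6.2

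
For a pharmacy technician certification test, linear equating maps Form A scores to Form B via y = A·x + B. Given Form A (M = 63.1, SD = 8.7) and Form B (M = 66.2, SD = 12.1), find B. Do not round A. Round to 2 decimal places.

A = SD_Y / SD_X = 12.1 / 8.7 = 1.390805
B = M_Y − A·M_X = 66.2 − 1.390805 × 63.1 = -21.56

-21.56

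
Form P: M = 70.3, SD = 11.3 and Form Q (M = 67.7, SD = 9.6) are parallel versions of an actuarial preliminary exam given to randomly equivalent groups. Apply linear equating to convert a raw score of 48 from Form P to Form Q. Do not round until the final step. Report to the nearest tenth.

48.8

Linear equating: y = (SD_Y/SD_X)(x − M_X) + M_Y
y = (9.6/11.3)(48 − 70.3) + 67.7
y = 0.849558 × -22.3 + 67.7 = -18.9451 + 67.7 = 48.8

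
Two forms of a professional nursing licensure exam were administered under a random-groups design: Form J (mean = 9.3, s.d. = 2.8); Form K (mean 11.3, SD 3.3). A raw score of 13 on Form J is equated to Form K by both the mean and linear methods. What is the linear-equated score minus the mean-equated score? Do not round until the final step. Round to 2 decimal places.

0.66

Mean-equated: 13 + (11.3 − 9.3) = 15.00
Linear-equated: (3.3/2.8)(13 − 9.3) + 11.3 = 15.661
Difference = 15.661 − 15.00 = 0.66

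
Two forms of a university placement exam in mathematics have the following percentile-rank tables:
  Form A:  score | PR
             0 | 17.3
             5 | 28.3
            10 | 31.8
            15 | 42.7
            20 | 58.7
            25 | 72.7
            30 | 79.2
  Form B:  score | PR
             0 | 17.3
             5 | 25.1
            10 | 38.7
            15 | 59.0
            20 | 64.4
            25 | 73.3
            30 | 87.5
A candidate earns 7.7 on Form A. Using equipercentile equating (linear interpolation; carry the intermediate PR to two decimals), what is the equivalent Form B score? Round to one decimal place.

6.9

PR of 7.7 on Form A: 28.3 + (7.7 − 5)/(10 − 5) × (31.8 − 28.3) = 30.19
On Form B, PR 30.19 falls between score 5 (PR 25.1) and 10 (PR 38.7).
Interpolate: 5 + (30.19 − 25.1)/(38.7 − 25.1) × (10 − 5) = 6.9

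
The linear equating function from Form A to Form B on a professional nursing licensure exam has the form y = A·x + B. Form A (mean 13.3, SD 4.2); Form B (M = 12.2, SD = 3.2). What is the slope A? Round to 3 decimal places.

A = SD_Y / SD_X = 3.2 / 4.2 = 0.762

0.762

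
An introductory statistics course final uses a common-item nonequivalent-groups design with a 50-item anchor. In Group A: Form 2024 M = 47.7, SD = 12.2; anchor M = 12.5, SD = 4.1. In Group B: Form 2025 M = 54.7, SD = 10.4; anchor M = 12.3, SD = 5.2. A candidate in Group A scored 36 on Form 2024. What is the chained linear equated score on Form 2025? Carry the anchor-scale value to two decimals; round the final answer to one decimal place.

47.2

Form 2024 → anchor (Group A): v = (4.1/12.2)(36 − 47.7) + 12.5 = 8.57
anchor → Form 2025 (Group B): y = (10.4/5.2)(8.57 − 12.3) + 54.7 = 47.2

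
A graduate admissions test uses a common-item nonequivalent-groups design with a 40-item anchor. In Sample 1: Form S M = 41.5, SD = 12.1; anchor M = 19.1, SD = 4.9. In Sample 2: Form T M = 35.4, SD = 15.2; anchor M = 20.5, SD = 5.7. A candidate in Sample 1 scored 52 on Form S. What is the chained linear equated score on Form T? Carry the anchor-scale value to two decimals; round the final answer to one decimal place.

Form S → anchor (Sample 1): v = (4.9/12.1)(52 − 41.5) + 19.1 = 23.35
anchor → Form T (Sample 2): y = (15.2/5.7)(23.35 − 20.5) + 35.4 = 43.0

43.0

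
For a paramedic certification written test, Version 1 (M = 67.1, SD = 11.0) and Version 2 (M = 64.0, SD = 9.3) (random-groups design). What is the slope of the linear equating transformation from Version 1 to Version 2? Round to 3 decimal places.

A = SD_Y / SD_X = 9.3 / 11.0 = 0.845

0.845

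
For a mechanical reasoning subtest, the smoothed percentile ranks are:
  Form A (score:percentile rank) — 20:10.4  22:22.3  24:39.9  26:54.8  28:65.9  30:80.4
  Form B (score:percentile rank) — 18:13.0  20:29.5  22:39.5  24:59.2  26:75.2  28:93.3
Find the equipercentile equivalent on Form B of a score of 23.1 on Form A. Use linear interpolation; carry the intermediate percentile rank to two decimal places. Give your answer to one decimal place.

PR of 23.1 on Form A: 22.3 + (23.1 − 22)/(24 − 22) × (39.9 − 22.3) = 31.98
On Form B, PR 31.98 falls between score 20 (PR 29.5) and 22 (PR 39.5).
Interpolate: 20 + (31.98 − 29.5)/(39.5 − 29.5) × (22 − 20) = 20.5

20.5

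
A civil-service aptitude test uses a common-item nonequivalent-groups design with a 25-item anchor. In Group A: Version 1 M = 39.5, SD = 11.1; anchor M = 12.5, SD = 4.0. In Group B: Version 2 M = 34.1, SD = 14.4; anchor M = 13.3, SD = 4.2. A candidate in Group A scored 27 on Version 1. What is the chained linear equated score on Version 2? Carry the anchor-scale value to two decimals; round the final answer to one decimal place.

15.9

Version 1 → anchor (Group A): v = (4.0/11.1)(27 − 39.5) + 12.5 = 8.00
anchor → Version 2 (Group B): y = (14.4/4.2)(8.00 − 13.3) + 34.1 = 15.9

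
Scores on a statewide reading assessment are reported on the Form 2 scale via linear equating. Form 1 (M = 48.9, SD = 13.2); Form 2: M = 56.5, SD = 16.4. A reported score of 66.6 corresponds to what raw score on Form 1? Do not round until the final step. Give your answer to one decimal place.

57.0

Invert y = (SD_Y/SD_X)(x − M_X) + M_Y:
x = (SD_X/SD_Y)(y − M_Y) + M_X = (13.2/16.4)(66.6 − 56.5) + 48.9
x = 0.804878 × 10.100 + 48.9 = 57.0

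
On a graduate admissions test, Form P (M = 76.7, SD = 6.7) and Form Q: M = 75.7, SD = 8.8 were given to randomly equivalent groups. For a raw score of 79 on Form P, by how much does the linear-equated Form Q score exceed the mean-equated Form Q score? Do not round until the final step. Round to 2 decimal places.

0.72

Mean-equated: 79 + (75.7 − 76.7) = 78.00
Linear-equated: (8.8/6.7)(79 − 76.7) + 75.7 = 78.721
Difference = 78.721 − 78.00 = 0.72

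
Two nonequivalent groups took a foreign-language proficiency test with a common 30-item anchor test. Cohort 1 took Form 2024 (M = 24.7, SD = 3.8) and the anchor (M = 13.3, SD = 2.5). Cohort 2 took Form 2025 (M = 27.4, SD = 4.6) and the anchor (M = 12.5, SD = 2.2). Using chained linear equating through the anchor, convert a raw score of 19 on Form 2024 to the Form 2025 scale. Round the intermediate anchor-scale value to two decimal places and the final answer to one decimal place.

Form 2024 → anchor (Cohort 1): v = (2.5/3.8)(19 − 24.7) + 13.3 = 9.55
anchor → Form 2025 (Cohort 2): y = (4.6/2.2)(9.55 − 12.5) + 27.4 = 21.2

21.2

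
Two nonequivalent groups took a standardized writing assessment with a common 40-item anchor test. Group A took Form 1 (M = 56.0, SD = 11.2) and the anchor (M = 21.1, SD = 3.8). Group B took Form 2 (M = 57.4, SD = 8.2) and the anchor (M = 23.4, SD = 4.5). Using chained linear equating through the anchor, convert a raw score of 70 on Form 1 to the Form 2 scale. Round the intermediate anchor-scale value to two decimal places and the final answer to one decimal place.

Form 1 → anchor (Group A): v = (3.8/11.2)(70 − 56.0) + 21.1 = 25.85
anchor → Form 2 (Group B): y = (8.2/4.5)(25.85 − 23.4) + 57.4 = 61.9

61.9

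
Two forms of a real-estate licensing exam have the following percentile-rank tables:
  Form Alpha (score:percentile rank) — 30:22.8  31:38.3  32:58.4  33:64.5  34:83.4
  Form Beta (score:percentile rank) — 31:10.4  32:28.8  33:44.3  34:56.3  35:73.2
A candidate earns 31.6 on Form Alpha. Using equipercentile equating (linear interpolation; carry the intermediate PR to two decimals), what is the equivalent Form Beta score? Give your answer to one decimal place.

33.5

PR of 31.6 on Form Alpha: 38.3 + (31.6 − 31)/(32 − 31) × (58.4 − 38.3) = 50.36
On Form Beta, PR 50.36 falls between score 33 (PR 44.3) and 34 (PR 56.3).
Interpolate: 33 + (50.36 − 44.3)/(56.3 − 44.3) × (34 − 33) = 33.5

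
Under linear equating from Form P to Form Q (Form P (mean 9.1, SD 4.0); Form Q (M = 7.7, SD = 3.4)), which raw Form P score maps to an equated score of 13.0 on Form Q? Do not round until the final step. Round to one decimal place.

Invert y = (SD_Y/SD_X)(x − M_X) + M_Y:
x = (SD_X/SD_Y)(y − M_Y) + M_X = (4.0/3.4)(13.0 − 7.7) + 9.1
x = 1.176471 × 5.300 + 9.1 = 15.3

15.3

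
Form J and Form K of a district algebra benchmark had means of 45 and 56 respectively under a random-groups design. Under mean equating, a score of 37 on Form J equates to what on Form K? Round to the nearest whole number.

Mean equating: y = x + (M_Y − M_X) = 37 + (56 − 45) = 48

48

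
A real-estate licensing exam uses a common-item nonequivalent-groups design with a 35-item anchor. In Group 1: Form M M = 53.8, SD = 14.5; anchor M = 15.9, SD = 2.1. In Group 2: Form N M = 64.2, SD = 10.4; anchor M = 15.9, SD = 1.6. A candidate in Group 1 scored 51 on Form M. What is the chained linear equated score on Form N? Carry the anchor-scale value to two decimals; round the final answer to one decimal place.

61.5

Form M → anchor (Group 1): v = (2.1/14.5)(51 − 53.8) + 15.9 = 15.49
anchor → Form N (Group 2): y = (10.4/1.6)(15.49 − 15.9) + 64.2 = 61.5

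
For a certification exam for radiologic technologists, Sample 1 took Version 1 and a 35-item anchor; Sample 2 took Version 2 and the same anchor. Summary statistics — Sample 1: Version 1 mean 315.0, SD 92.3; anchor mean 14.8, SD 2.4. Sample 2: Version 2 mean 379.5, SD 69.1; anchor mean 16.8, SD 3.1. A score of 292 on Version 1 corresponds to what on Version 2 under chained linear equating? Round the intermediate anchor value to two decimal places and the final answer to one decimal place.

321.5

Version 1 → anchor (Sample 1): v = (2.4/92.3)(292 − 315.0) + 14.8 = 14.20
anchor → Version 2 (Sample 2): y = (69.1/3.1)(14.20 − 16.8) + 379.5 = 321.5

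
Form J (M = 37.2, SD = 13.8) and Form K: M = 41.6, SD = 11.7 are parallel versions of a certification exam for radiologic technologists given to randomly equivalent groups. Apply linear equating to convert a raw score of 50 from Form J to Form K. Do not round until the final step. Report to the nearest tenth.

Linear equating: y = (SD_Y/SD_X)(x − M_X) + M_Y
y = (11.7/13.8)(50 − 37.2) + 41.6
y = 0.847826 × 12.8 + 41.6 = 10.8522 + 41.6 = 52.5

52.5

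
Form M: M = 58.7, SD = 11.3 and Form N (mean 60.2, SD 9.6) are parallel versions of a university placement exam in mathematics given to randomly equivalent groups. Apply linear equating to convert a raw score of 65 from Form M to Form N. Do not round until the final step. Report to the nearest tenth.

Linear equating: y = (SD_Y/SD_X)(x − M_X) + M_Y
y = (9.6/11.3)(65 − 58.7) + 60.2
y = 0.849558 × 6.3 + 60.2 = 5.3522 + 60.2 = 65.6

65.6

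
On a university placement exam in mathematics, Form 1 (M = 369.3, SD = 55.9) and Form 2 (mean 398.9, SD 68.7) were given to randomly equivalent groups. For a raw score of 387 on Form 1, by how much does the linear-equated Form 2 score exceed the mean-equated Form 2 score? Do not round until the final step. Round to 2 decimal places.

Mean-equated: 387 + (398.9 − 369.3) = 416.60
Linear-equated: (68.7/55.9)(387 − 369.3) + 398.9 = 420.653
Difference = 420.653 − 416.60 = 4.05

4.05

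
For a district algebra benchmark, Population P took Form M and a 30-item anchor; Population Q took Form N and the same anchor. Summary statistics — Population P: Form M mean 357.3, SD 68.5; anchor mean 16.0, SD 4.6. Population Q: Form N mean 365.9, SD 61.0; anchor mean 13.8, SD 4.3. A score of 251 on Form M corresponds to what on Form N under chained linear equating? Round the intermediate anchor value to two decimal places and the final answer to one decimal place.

Form M → anchor (Population P): v = (4.6/68.5)(251 − 357.3) + 16.0 = 8.86
anchor → Form N (Population Q): y = (61.0/4.3)(8.86 − 13.8) + 365.9 = 295.8

295.8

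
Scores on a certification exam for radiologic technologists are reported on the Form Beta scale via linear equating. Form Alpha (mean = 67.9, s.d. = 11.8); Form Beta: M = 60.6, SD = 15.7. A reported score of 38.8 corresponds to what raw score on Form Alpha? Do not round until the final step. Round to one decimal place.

Invert y = (SD_Y/SD_X)(x − M_X) + M_Y:
x = (SD_X/SD_Y)(y − M_Y) + M_X = (11.8/15.7)(38.8 − 60.6) + 67.9
x = 0.751592 × -21.800 + 67.9 = 51.5

51.5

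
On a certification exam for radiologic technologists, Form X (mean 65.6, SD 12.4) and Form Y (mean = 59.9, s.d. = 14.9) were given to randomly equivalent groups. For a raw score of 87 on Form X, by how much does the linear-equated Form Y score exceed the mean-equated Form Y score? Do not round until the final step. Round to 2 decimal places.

4.31

Mean-equated: 87 + (59.9 − 65.6) = 81.30
Linear-equated: (14.9/12.4)(87 − 65.6) + 59.9 = 85.615
Difference = 85.615 − 81.30 = 4.31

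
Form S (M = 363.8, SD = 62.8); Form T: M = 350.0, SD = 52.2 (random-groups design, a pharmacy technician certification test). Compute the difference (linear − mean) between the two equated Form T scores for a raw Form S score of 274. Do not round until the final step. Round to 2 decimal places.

Mean-equated: 274 + (350.0 − 363.8) = 260.20
Linear-equated: (52.2/62.8)(274 − 363.8) + 350.0 = 275.357
Difference = 275.357 − 260.20 = 15.16

15.16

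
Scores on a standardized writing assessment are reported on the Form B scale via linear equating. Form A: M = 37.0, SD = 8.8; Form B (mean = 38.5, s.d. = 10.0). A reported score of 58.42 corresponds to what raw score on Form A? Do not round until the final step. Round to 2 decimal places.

Invert y = (SD_Y/SD_X)(x − M_X) + M_Y:
x = (SD_X/SD_Y)(y − M_Y) + M_X = (8.8/10.0)(58.42 − 38.5) + 37.0
x = 0.880000 × 19.920 + 37.0 = 54.53

54.53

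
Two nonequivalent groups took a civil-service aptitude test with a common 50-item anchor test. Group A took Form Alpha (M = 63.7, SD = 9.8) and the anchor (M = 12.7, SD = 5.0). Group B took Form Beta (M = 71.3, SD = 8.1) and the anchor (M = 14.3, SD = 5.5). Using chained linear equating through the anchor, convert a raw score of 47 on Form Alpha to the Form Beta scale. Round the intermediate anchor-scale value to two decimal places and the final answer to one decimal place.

Form Alpha → anchor (Group A): v = (5.0/9.8)(47 − 63.7) + 12.7 = 4.18
anchor → Form Beta (Group B): y = (8.1/5.5)(4.18 − 14.3) + 71.3 = 56.4

56.4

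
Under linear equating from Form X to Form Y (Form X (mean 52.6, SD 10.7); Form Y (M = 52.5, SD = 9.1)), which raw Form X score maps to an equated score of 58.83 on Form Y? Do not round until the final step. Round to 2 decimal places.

60.04

Invert y = (SD_Y/SD_X)(x − M_X) + M_Y:
x = (SD_X/SD_Y)(y − M_Y) + M_X = (10.7/9.1)(58.83 − 52.5) + 52.6
x = 1.175824 × 6.330 + 52.6 = 60.04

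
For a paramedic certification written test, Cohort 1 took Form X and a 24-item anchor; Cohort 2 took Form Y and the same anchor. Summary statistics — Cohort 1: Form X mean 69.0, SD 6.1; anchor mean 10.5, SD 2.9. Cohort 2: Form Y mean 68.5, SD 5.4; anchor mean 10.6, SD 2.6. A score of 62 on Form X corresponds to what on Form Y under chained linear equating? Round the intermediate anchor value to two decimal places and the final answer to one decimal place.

Form X → anchor (Cohort 1): v = (2.9/6.1)(62 − 69.0) + 10.5 = 7.17
anchor → Form Y (Cohort 2): y = (5.4/2.6)(7.17 − 10.6) + 68.5 = 61.4

61.4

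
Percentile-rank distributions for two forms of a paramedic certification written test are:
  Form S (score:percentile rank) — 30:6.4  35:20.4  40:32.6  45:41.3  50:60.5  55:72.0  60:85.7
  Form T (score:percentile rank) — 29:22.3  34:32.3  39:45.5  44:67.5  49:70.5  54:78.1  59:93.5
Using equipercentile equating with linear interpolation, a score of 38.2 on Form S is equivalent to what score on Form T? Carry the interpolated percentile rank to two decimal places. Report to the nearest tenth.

PR of 38.2 on Form S: 20.4 + (38.2 − 35)/(40 − 35) × (32.6 − 20.4) = 28.21
On Form T, PR 28.21 falls between score 29 (PR 22.3) and 34 (PR 32.3).
Interpolate: 29 + (28.21 − 22.3)/(32.3 − 22.3) × (34 − 29) = 32.0

32.0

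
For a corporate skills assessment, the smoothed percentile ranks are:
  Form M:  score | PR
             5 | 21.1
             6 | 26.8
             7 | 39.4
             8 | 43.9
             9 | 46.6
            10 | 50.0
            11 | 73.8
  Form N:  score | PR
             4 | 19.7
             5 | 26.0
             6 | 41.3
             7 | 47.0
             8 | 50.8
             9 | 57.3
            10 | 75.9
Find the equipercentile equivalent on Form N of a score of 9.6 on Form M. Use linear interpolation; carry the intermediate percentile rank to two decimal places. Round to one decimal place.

7.4

PR of 9.6 on Form M: 46.6 + (9.6 − 9)/(10 − 9) × (50.0 − 46.6) = 48.64
On Form N, PR 48.64 falls between score 7 (PR 47.0) and 8 (PR 50.8).
Interpolate: 7 + (48.64 − 47.0)/(50.8 − 47.0) × (8 − 7) = 7.4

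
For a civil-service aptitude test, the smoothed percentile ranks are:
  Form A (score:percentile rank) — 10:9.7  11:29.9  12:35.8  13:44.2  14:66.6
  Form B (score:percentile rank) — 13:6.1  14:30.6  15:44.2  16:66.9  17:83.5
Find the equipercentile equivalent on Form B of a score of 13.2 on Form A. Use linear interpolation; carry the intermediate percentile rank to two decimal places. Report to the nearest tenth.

15.2

PR of 13.2 on Form A: 44.2 + (13.2 − 13)/(14 − 13) × (66.6 − 44.2) = 48.68
On Form B, PR 48.68 falls between score 15 (PR 44.2) and 16 (PR 66.9).
Interpolate: 15 + (48.68 − 44.2)/(66.9 − 44.2) × (16 − 15) = 15.2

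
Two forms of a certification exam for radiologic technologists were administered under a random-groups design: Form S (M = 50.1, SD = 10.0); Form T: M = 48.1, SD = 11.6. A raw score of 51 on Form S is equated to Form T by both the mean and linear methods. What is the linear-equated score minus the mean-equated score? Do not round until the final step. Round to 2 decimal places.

0.14

Mean-equated: 51 + (48.1 − 50.1) = 49.00
Linear-equated: (11.6/10.0)(51 − 50.1) + 48.1 = 49.144
Difference = 49.144 − 49.00 = 0.14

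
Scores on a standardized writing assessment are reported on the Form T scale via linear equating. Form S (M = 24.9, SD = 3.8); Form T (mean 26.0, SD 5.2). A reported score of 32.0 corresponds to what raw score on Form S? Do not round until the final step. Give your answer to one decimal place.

Invert y = (SD_Y/SD_X)(x − M_X) + M_Y:
x = (SD_X/SD_Y)(y − M_Y) + M_X = (3.8/5.2)(32.0 − 26.0) + 24.9
x = 0.730769 × 6.000 + 24.9 = 29.3

29.3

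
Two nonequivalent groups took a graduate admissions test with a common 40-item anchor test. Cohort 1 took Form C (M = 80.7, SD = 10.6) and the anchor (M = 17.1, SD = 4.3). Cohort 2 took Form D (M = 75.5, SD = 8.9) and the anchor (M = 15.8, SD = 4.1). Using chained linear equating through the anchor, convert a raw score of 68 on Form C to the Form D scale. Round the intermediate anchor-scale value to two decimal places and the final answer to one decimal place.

67.1

Form C → anchor (Cohort 1): v = (4.3/10.6)(68 − 80.7) + 17.1 = 11.95
anchor → Form D (Cohort 2): y = (8.9/4.1)(11.95 − 15.8) + 75.5 = 67.1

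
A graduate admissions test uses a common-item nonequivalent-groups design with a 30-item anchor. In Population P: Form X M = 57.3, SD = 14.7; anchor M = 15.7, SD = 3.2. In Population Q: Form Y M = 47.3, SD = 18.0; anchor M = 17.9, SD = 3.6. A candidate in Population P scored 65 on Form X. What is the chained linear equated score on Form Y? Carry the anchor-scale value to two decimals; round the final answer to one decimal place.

Form X → anchor (Population P): v = (3.2/14.7)(65 − 57.3) + 15.7 = 17.38
anchor → Form Y (Population Q): y = (18.0/3.6)(17.38 − 17.9) + 47.3 = 44.7

44.7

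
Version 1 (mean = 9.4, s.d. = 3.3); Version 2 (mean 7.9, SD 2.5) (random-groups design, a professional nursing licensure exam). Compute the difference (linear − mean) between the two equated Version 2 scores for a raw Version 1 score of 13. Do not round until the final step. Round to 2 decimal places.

Mean-equated: 13 + (7.9 − 9.4) = 11.50
Linear-equated: (2.5/3.3)(13 − 9.4) + 7.9 = 10.627
Difference = 10.627 − 11.50 = -0.87

-0.87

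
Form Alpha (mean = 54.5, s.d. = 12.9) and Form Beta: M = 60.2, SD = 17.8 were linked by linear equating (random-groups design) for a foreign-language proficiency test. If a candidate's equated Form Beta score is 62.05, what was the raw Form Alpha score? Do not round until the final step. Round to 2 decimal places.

Invert y = (SD_Y/SD_X)(x − M_X) + M_Y:
x = (SD_X/SD_Y)(y − M_Y) + M_X = (12.9/17.8)(62.05 − 60.2) + 54.5
x = 0.724719 × 1.850 + 54.5 = 55.84

55.84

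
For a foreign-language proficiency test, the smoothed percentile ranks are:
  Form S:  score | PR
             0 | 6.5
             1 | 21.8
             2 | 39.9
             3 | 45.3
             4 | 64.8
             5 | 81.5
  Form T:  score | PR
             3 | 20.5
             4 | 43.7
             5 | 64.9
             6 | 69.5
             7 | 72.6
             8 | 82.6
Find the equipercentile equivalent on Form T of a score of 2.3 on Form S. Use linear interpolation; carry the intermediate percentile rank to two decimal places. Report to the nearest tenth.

3.9

PR of 2.3 on Form S: 39.9 + (2.3 − 2)/(3 − 2) × (45.3 − 39.9) = 41.52
On Form T, PR 41.52 falls between score 3 (PR 20.5) and 4 (PR 43.7).
Interpolate: 3 + (41.52 − 20.5)/(43.7 − 20.5) × (4 − 3) = 3.9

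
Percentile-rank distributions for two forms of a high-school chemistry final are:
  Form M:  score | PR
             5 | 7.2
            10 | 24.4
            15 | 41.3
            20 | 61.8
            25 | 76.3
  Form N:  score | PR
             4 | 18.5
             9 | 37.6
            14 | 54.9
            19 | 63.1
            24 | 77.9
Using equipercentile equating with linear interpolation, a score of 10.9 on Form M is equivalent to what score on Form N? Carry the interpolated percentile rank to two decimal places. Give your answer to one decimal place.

PR of 10.9 on Form M: 24.4 + (10.9 − 10)/(15 − 10) × (41.3 − 24.4) = 27.44
On Form N, PR 27.44 falls between score 4 (PR 18.5) and 9 (PR 37.6).
Interpolate: 4 + (27.44 − 18.5)/(37.6 − 18.5) × (9 − 4) = 6.3

6.3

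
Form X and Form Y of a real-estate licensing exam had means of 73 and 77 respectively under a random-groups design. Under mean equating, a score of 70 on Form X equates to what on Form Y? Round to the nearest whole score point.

Mean equating: y = x + (M_Y − M_X) = 70 + (77 − 73) = 74

74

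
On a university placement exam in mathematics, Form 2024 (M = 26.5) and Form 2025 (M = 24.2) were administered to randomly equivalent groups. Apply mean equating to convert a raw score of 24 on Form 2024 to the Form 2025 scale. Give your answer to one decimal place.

Mean equating: y = x + (M_Y − M_X) = 24 + (24.2 − 26.5) = 21.7

21.7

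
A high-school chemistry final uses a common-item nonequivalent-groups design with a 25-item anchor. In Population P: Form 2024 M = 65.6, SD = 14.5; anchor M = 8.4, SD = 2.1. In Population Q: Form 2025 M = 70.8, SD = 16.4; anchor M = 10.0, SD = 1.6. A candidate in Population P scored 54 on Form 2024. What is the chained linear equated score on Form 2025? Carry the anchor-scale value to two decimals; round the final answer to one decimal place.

Form 2024 → anchor (Population P): v = (2.1/14.5)(54 − 65.6) + 8.4 = 6.72
anchor → Form 2025 (Population Q): y = (16.4/1.6)(6.72 − 10.0) + 70.8 = 37.2

37.2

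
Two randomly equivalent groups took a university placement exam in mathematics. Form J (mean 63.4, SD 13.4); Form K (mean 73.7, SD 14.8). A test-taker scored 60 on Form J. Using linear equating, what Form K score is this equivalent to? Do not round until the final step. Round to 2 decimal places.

69.94

Linear equating: y = (SD_Y/SD_X)(x − M_X) + M_Y
y = (14.8/13.4)(60 − 63.4) + 73.7
y = 1.104478 × -3.4 + 73.7 = -3.7552 + 73.7 = 69.94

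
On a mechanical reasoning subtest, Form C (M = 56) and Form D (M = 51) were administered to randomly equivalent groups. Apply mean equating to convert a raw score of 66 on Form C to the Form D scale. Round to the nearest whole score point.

61

Mean equating: y = x + (M_Y − M_X) = 66 + (51 − 56) = 61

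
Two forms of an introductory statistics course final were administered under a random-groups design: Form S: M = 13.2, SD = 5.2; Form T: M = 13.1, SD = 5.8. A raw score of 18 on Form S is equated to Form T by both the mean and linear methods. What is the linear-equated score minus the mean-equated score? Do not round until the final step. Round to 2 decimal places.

Mean-equated: 18 + (13.1 − 13.2) = 17.90
Linear-equated: (5.8/5.2)(18 − 13.2) + 13.1 = 18.454
Difference = 18.454 − 17.90 = 0.55

0.55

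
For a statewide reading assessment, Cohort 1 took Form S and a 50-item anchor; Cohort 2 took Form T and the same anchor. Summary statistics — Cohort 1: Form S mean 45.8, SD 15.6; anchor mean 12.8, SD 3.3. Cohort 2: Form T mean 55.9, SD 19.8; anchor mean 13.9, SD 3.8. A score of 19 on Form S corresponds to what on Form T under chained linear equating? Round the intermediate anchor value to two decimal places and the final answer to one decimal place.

20.6

Form S → anchor (Cohort 1): v = (3.3/15.6)(19 − 45.8) + 12.8 = 7.13
anchor → Form T (Cohort 2): y = (19.8/3.8)(7.13 − 13.9) + 55.9 = 20.6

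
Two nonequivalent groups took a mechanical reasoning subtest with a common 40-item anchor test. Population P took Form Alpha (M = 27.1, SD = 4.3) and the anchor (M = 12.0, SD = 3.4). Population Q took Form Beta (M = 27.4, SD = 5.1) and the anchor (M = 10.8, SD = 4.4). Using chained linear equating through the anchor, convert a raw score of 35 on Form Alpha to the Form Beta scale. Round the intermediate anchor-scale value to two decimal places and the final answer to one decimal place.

36.0

Form Alpha → anchor (Population P): v = (3.4/4.3)(35 − 27.1) + 12.0 = 18.25
anchor → Form Beta (Population Q): y = (5.1/4.4)(18.25 − 10.8) + 27.4 = 36.0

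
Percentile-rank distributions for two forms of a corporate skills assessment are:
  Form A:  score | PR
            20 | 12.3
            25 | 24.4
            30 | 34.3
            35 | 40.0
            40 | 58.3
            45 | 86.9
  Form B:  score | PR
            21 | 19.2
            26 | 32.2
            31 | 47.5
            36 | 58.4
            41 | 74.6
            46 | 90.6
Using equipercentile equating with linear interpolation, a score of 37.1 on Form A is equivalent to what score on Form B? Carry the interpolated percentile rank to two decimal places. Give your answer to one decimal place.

31.1

PR of 37.1 on Form A: 40.0 + (37.1 − 35)/(40 − 35) × (58.3 − 40.0) = 47.69
On Form B, PR 47.69 falls between score 31 (PR 47.5) and 36 (PR 58.4).
Interpolate: 31 + (47.69 − 47.5)/(58.4 − 47.5) × (36 − 31) = 31.1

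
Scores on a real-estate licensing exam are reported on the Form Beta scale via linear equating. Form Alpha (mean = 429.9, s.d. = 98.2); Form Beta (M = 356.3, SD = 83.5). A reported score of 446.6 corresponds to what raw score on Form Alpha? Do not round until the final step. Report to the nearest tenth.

Invert y = (SD_Y/SD_X)(x − M_X) + M_Y:
x = (SD_X/SD_Y)(y − M_Y) + M_X = (98.2/83.5)(446.6 − 356.3) + 429.9
x = 1.176048 × 90.300 + 429.9 = 536.1

536.1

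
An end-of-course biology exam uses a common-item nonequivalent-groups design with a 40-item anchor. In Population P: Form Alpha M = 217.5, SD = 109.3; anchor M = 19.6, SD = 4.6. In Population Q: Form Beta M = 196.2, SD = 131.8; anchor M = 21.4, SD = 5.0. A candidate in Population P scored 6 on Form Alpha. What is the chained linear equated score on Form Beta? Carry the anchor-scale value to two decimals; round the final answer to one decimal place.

-85.9

Form Alpha → anchor (Population P): v = (4.6/109.3)(6 − 217.5) + 19.6 = 10.70
anchor → Form Beta (Population Q): y = (131.8/5.0)(10.70 − 21.4) + 196.2 = -85.9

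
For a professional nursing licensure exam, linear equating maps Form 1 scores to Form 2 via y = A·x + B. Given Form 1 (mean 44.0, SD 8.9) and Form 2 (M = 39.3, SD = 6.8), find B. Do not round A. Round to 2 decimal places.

A = SD_Y / SD_X = 6.8 / 8.9 = 0.764045
B = M_Y − A·M_X = 39.3 − 0.764045 × 44.0 = 5.68

5.68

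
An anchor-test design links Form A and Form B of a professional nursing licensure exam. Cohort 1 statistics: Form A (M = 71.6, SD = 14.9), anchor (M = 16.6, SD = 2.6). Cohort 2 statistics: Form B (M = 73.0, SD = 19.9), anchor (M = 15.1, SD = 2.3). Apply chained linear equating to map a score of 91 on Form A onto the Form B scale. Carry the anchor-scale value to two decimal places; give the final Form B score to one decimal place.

Form A → anchor (Cohort 1): v = (2.6/14.9)(91 − 71.6) + 16.6 = 19.99
anchor → Form B (Cohort 2): y = (19.9/2.3)(19.99 − 15.1) + 73.0 = 115.3

115.3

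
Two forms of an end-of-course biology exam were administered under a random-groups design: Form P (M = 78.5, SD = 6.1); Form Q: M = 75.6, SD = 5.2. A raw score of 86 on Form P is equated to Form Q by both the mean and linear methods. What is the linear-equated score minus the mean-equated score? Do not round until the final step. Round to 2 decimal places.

-1.11

Mean-equated: 86 + (75.6 − 78.5) = 83.10
Linear-equated: (5.2/6.1)(86 − 78.5) + 75.6 = 81.993
Difference = 81.993 − 83.10 = -1.11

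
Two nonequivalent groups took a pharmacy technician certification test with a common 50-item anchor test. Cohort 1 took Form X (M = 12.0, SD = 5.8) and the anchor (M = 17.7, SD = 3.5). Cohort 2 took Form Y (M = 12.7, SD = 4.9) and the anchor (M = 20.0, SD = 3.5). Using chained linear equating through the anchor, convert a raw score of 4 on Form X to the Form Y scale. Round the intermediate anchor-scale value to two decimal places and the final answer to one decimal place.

2.7

Form X → anchor (Cohort 1): v = (3.5/5.8)(4 − 12.0) + 17.7 = 12.87
anchor → Form Y (Cohort 2): y = (4.9/3.5)(12.87 − 20.0) + 12.7 = 2.7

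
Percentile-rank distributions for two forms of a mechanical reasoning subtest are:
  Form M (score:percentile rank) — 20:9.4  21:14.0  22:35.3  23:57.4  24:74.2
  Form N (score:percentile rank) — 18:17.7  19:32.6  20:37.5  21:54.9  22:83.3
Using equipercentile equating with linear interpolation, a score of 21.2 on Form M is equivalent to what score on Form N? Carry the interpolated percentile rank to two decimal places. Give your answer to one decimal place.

PR of 21.2 on Form M: 14.0 + (21.2 − 21)/(22 − 21) × (35.3 − 14.0) = 18.26
On Form N, PR 18.26 falls between score 18 (PR 17.7) and 19 (PR 32.6).
Interpolate: 18 + (18.26 − 17.7)/(32.6 − 17.7) × (19 − 18) = 18.0

18.0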